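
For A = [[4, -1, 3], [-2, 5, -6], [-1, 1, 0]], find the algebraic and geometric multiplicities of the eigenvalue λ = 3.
The characteristic polynomial is (x - 3)^3, so the factor x - 3 appears with exponent 3: the algebraic multiplicity is 3.

rank(A - 3I) = 1, so the eigenspace has dimension 3 - 1 = 2: the geometric multiplicity is 2.

Since 2 < 3, A is not diagonalizable.

algebraic multiplicity 3, geometric multiplicity 2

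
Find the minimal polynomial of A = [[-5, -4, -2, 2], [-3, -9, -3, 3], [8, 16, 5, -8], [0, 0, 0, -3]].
The characteristic polynomial factors as (x + 3)^4. The minimal polynomial is ∏(x - λ)^{k_λ} where k_λ is the size of the largest Jordan block at λ.

For λ = -3: rank(A + 3I) = 1, and the largest Jordan block has size 2 (the smallest k with rank((A + 3I)^k) = rank((A + 3I)^(k+1))).

So m_A(x) = (x + 3)^2.

m_A(x) = (x + 3)^2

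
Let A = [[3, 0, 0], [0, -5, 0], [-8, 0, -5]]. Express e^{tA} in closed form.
A has Jordan form J = [[-5, 0, 0], [0, -5, 0], [0, 0, 3]] with A = PJP^{-1}, so e^{tA} = P e^{tJ} P^{-1}.

For a Jordan block J_k(λ), e^{tJ_k(λ)} = e^{λt} · (I + tN + t^2 N^2/2! + ... + t^{k-1} N^{k-1}/(k-1)!) where N is the nilpotent superdiagonal part.

Assembling the blocks and conjugating back gives the entries of e^{tA} as shown above.

e^{tA} = [[e^{3*t}, 0, 0], [0, e^{-5*t}, 0], [(1 - e^{8*t})*e^{-5*t}, 0, e^{-5*t}]]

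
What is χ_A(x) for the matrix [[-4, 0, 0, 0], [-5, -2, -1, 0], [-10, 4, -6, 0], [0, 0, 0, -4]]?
χ_A(x) = (x + 4)^4

xI - A = [[x + 4, 0, 0, 0], [5, x + 2, 1, 0], [10, -4, x + 6, 0], [0, 0, 0, x + 4]].

Expanding det(xI - A) along the first row:
det(xI - A) = + (x + 4)·det([[x + 2, 1, 0], [-4, x + 6, 0], [0, 0, x + 4]]) - (0)·det([[5, 1, 0], [10, x + 6, 0], [0, 0, x + 4]]) + (0)·det([[5, x + 2, 0], [10, -4, 0], [0, 0, x + 4]]) - (0)·det([[5, x + 2, 1], [10, -4, x + 6], [0, 0, 0]]).

Evaluating gives χ_A(x) = x^4 + 16x^3 + 96x^2 + 256x + 256 = (x + 4)^4.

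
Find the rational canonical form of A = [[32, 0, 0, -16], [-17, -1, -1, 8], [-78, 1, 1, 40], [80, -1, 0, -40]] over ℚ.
R = [[0, 0, 0, -16], [1, 0, 0, 32], [0, 1, 0, -8], [0, 0, 1, -8]]

The invariant factors of A (the non-unit diagonal entries of the Smith normal form of xI - A over ℚ[x]) are (x^2 + 4x - 4)^2, each dividing the next. The characteristic polynomial is their product, (x^2 + 4x - 4)^2.

The rational canonical form is the block-diagonal matrix of companion matrices C(f_i):
R = [[0, 0, 0, -16], [1, 0, 0, 32], [0, 1, 0, -8], [0, 0, 1, -8]].

Note the characteristic polynomial does not split into linear factors over ℚ, so A has no Jordan form over ℚ; the rational canonical form exists over any field.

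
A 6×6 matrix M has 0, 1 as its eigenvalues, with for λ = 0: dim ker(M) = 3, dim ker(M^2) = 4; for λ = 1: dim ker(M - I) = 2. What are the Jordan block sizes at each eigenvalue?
Jordan blocks: (0, 2), (0, 1), (0, 1), (1, 1), (1, 1)

λ = 0: successive nullity increments [3, 1] count blocks of size ≥ k; block sizes are [2, 1, 1].
λ = 1: successive nullity increments [2] count blocks of size ≥ k; block sizes are [1, 1].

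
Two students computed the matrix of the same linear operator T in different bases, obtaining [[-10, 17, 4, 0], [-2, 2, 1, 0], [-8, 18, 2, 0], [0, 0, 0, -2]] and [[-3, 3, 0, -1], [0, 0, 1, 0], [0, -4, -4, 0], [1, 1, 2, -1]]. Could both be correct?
Two matrices over a field are similar if and only if they have the same invariant factors.

Both A and B have characteristic polynomial (x + 2)^4 and minimal polynomial (x + 2)^3. Computing further, both have invariant factors x + 2, (x + 2)^3. Hence A and B are similar.

Yes.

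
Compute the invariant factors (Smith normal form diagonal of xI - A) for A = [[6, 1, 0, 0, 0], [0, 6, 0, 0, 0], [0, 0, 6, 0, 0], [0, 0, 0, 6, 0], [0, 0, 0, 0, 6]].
x - 6, x - 6, x - 6, (x - 6)^2

The Jordan structure of A has elementary divisors (x - 6)^2, (x - 6), (x - 6), (x - 6). Arranging the block sizes at each eigenvalue in decreasing order and taking row products gives the invariant factors.

Invariant factors (smallest first, each dividing the next): x - 6, x - 6, x - 6, (x - 6)^2.

Check: the last factor (x - 6)^2 is the minimal polynomial, and the product (x - 6)^5 is the characteristic polynomial.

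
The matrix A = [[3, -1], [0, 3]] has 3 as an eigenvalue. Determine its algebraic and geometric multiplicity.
algebraic multiplicity 2, geometric multiplicity 1

The characteristic polynomial is (x - 3)^2, so the factor x - 3 appears with exponent 2: the algebraic multiplicity is 2.

rank(A - 3I) = 1, so the eigenspace has dimension 2 - 1 = 1: the geometric multiplicity is 1.

Since 1 < 2, A is not diagonalizable.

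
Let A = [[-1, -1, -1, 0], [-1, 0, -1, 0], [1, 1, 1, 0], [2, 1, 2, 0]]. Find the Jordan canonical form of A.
The characteristic polynomial is det(xI - A) = x^4, so the eigenvalues are 0 (algebraic multiplicity 4).

For λ = 0: rank(A) = 2, rank(A^2) = 1, rank(A^3) = 0. The eigenspace has dimension 4 - 2 = 2, so there are 2 Jordan blocks; the rank sequence gives block sizes [3, 1].

Assembling the blocks gives the Jordan form J above.

J = [[0, 1, 0, 0], [0, 0, 1, 0], [0, 0, 0, 0], [0, 0, 0, 0]]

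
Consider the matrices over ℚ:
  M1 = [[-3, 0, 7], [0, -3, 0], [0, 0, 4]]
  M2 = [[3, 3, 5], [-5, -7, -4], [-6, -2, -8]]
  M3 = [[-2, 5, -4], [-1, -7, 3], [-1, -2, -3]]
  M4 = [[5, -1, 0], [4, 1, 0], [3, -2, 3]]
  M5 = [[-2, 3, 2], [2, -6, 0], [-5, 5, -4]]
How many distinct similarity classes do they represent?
3 classes: {M1}, {M2, M3, M5}, {M4}

Characteristic polynomials: χ_{M1} = (x - 4)(x + 3)^2, χ_{M2} = (x + 4)^3, χ_{M3} = (x + 4)^3, χ_{M4} = (x - 3)^3, χ_{M5} = (x + 4)^3.

{M1}: invariant factors x + 3, (x - 4)(x + 3).

{M2, M3, M5}: invariant factors (x + 4)^3.

{M4}: invariant factors (x - 3)^3.

Matrices are similar if and only if their invariant-factor lists agree; the partition into similarity classes is {M1}, {M2, M3, M5}, {M4}.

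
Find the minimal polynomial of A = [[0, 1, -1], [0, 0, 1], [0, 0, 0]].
m_A(x) = x^3

The characteristic polynomial factors as x^3. The minimal polynomial is ∏(x - λ)^{k_λ} where k_λ is the size of the largest Jordan block at λ.

For λ = 0: rank(A) = 2, and the largest Jordan block has size 3 (the smallest k with rank(A^k) = rank(A^(k+1))).

So m_A(x) = x^3.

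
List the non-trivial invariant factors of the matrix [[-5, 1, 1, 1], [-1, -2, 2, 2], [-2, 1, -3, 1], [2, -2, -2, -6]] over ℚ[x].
x + 4, (x + 4)^3

The Jordan structure of A has elementary divisors (x + 4)^3, (x + 4). Arranging the block sizes at each eigenvalue in decreasing order and taking row products gives the invariant factors.

Invariant factors (smallest first, each dividing the next): x + 4, (x + 4)^3.

Check: the last factor (x + 4)^3 is the minimal polynomial, and the product (x + 4)^4 is the characteristic polynomial.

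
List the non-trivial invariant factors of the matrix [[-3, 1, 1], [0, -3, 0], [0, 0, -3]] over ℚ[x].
x + 3, (x + 3)^2

The Jordan structure of A has elementary divisors (x + 3)^2, (x + 3). Arranging the block sizes at each eigenvalue in decreasing order and taking row products gives the invariant factors.

Invariant factors (smallest first, each dividing the next): x + 3, (x + 3)^2.

Check: the last factor (x + 3)^2 is the minimal polynomial, and the product (x + 3)^3 is the characteristic polynomial.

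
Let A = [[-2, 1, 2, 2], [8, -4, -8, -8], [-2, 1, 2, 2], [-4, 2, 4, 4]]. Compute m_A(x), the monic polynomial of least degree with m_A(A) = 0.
m_A(x) = x^2

The characteristic polynomial factors as x^4. The minimal polynomial is ∏(x - λ)^{k_λ} where k_λ is the size of the largest Jordan block at λ.

For λ = 0: rank(A) = 1, and the largest Jordan block has size 2 (the smallest k with rank(A^k) = rank(A^(k+1))).

So m_A(x) = x^2.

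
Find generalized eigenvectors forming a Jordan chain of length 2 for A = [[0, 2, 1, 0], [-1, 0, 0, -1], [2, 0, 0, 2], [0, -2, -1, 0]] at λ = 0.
v_1 = [[0, 1, -1, 0]]^T, v_2 = [[1, 0, 0, -1]]^T

We seek v_1 ∈ ker(A^2) \ ker(A), then set v_{i+1} = A v_i.

One such chain is v_1 = [[0, 1, -1, 0]]^T, v_2 = [[1, 0, 0, -1]]^T. Check: A v_2 = [[0, 0, 0, 0]]^T = 0.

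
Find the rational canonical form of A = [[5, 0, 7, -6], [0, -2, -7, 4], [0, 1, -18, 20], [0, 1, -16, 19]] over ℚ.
R = [[5, 0, 0, 0], [0, 0, 0, 45], [0, 1, 0, 21], [0, 0, 1, -1]]

The invariant factors of A (the non-unit diagonal entries of the Smith normal form of xI - A over ℚ[x]) are x - 5, (x - 5)(x + 3)^2, each dividing the next. The characteristic polynomial is their product, (x - 5)^2(x + 3)^2.

The rational canonical form is the block-diagonal matrix of companion matrices C(f_i):
R = [[5, 0, 0, 0], [0, 0, 0, 45], [0, 1, 0, 21], [0, 0, 1, -1]].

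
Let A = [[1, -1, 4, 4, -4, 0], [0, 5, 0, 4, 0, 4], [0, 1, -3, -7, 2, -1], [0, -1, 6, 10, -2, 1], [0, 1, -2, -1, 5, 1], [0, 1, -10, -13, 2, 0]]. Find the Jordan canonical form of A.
The characteristic polynomial is det(xI - A) = (x - 5)^2(x - 3)^2(x - 1)^2, so the eigenvalues are 1 (algebraic multiplicity 2), 3 (algebraic multiplicity 2), 5 (algebraic multiplicity 2).

For λ = 1: rank(A - I) = 5, rank((A - I)^2) = 4. The eigenspace has dimension 6 - 5 = 1, so there is 1 Jordan block; the rank sequence gives block sizes [2].

For λ = 3: rank(A - 3I) = 4. The eigenspace has dimension 6 - 4 = 2, so there are 2 Jordan blocks; the rank sequence gives block sizes [1, 1].

For λ = 5: rank(A - 5I) = 5, rank((A - 5I)^2) = 4. The eigenspace has dimension 6 - 5 = 1, so there is 1 Jordan block; the rank sequence gives block sizes [2].

Assembling the blocks gives the Jordan form J above.

J = [[1, 1, 0, 0, 0, 0], [0, 1, 0, 0, 0, 0], [0, 0, 3, 0, 0, 0], [0, 0, 0, 3, 0, 0], [0, 0, 0, 0, 5, 1], [0, 0, 0, 0, 0, 5]]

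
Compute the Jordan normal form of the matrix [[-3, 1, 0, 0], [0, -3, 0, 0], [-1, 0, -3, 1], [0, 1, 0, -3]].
J = [[-3, 1, 0, 0], [0, -3, 0, 0], [0, 0, -3, 1], [0, 0, 0, -3]]

The characteristic polynomial is det(xI - A) = (x + 3)^4, so the eigenvalues are -3 (algebraic multiplicity 4).

For λ = -3: rank(A + 3I) = 2, rank((A + 3I)^2) = 0. The eigenspace has dimension 4 - 2 = 2, so there are 2 Jordan blocks; the rank sequence gives block sizes [2, 2].

Assembling the blocks gives the Jordan form J above.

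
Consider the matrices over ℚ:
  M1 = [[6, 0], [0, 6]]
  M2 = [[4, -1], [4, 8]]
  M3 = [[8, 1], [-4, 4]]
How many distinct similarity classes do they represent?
2 classes: {M1}, {M2, M3}

Characteristic polynomials: χ_{M1} = (x - 6)^2, χ_{M2} = (x - 6)^2, χ_{M3} = (x - 6)^2.

{M1}: invariant factors x - 6, x - 6.

{M2, M3}: invariant factors (x - 6)^2.

Matrices are similar if and only if their invariant-factor lists agree; the partition into similarity classes is {M1}, {M2, M3}.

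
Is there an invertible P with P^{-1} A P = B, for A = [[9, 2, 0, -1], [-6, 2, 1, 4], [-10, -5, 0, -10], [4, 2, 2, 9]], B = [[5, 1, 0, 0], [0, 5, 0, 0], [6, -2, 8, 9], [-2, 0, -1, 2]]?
Two matrices over a field are similar if and only if they have the same invariant factors.

Both A and B have characteristic polynomial (x - 5)^4 and minimal polynomial (x - 5)^2. Computing further, both have invariant factors (x - 5)^2, (x - 5)^2. Hence A and B are similar.

Yes.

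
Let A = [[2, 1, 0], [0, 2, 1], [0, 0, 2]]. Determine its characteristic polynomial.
xI - A = [[x - 2, -1, 0], [0, x - 2, -1], [0, 0, x - 2]].

Expanding det(xI - A) along the first row:
det(xI - A) = + (x - 2)·det([[x - 2, -1], [0, x - 2]]) - (-1)·det([[0, -1], [0, x - 2]]) + (0)·det([[0, x - 2], [0, 0]]).

Evaluating gives χ_A(x) = x^3 - 6x^2 + 12x - 8 = (x - 2)^3.

χ_A(x) = (x - 2)^3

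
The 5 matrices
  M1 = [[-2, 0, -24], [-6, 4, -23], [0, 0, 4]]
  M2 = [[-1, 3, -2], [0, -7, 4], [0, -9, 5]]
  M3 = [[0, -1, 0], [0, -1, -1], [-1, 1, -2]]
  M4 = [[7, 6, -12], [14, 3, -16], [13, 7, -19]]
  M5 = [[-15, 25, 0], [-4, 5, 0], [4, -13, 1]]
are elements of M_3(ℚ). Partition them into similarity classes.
Characteristic polynomials: χ_{M1} = (x - 4)^2(x + 2), χ_{M2} = (x + 1)^3, χ_{M3} = (x + 1)^3, χ_{M4} = (x - 1)(x + 5)^2, χ_{M5} = (x - 1)(x + 5)^2.

{M1}: invariant factors (x - 4)^2(x + 2).

{M2}: invariant factors x + 1, (x + 1)^2.

{M3}: invariant factors (x + 1)^3.

{M4, M5}: invariant factors (x - 1)(x + 5)^2.

Matrices are similar if and only if their invariant-factor lists agree; the partition into similarity classes is {M1}, {M2}, {M3}, {M4, M5}.

4 classes: {M1}, {M2}, {M3}, {M4, M5}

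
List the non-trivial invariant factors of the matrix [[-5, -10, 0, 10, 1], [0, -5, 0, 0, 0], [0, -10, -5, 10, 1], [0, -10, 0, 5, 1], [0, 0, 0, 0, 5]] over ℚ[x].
The Jordan structure of A has elementary divisors (x + 5), (x + 5), (x + 5), (x - 5)^2. Arranging the block sizes at each eigenvalue in decreasing order and taking row products gives the invariant factors.

Invariant factors (smallest first, each dividing the next): x + 5, x + 5, (x - 5)^2(x + 5).

Check: the last factor (x - 5)^2(x + 5) is the minimal polynomial, and the product (x - 5)^2(x + 5)^3 is the characteristic polynomial.

x + 5, x + 5, (x - 5)^2(x + 5)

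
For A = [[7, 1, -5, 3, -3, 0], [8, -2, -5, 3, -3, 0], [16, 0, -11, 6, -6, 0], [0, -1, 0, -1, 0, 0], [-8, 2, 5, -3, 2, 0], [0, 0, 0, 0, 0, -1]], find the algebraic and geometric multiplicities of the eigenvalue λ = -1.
The characteristic polynomial is (x + 1)^6, so the factor x + 1 appears with exponent 6: the algebraic multiplicity is 6.

rank(A + I) = 2, so the eigenspace has dimension 6 - 2 = 4: the geometric multiplicity is 4.

Since 4 < 6, A is not diagonalizable.

algebraic multiplicity 6, geometric multiplicity 4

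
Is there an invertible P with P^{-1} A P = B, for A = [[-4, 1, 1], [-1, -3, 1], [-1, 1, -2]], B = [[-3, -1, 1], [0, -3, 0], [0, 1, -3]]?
Yes.

Two matrices over a field are similar if and only if they have the same invariant factors.

Both A and B have characteristic polynomial (x + 3)^3 and minimal polynomial (x + 3)^3. Computing further, both have invariant factors (x + 3)^3. Hence A and B are similar.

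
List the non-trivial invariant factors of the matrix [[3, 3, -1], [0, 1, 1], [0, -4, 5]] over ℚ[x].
(x - 3)^3

The Jordan structure of A has elementary divisors (x - 3)^3. Arranging the block sizes at each eigenvalue in decreasing order and taking row products gives the invariant factors.

Invariant factors (smallest first, each dividing the next): (x - 3)^3.

Check: the last factor (x - 3)^3 is the minimal polynomial, and the product (x - 3)^3 is the characteristic polynomial.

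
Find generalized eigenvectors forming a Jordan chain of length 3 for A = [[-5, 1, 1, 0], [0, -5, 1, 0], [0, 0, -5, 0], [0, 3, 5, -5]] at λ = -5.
We seek v_1 ∈ ker((A + 5I)^3) \ ker((A + 5I)^2), then set v_{i+1} = (A + 5I) v_i.

One such chain is v_1 = [[1, -2, 1, 0]]^T, v_2 = [[-1, 1, 0, -1]]^T, v_3 = [[1, 0, 0, 3]]^T. Check: (A + 5I) v_3 = [[0, 0, 0, 0]]^T = 0.

v_1 = [[1, -2, 1, 0]]^T, v_2 = [[-1, 1, 0, -1]]^T, v_3 = [[1, 0, 0, 3]]^T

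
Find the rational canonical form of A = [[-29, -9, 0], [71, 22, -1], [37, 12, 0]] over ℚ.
The invariant factors of A (the non-unit diagonal entries of the Smith normal form of xI - A over ℚ[x]) are (x + 5)(x^2 + 2x + 3), each dividing the next. The characteristic polynomial is their product, (x + 5)(x^2 + 2x + 3).

The rational canonical form is the block-diagonal matrix of companion matrices C(f_i):
R = [[0, 0, -15], [1, 0, -13], [0, 1, -7]].

Note the characteristic polynomial does not split into linear factors over ℚ, so A has no Jordan form over ℚ; the rational canonical form exists over any field.

R = [[0, 0, -15], [1, 0, -13], [0, 1, -7]]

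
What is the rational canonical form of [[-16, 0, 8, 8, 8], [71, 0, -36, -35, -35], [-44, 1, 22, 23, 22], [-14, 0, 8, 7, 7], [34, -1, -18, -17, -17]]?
The invariant factors of A (the non-unit diagonal entries of the Smith normal form of xI - A over ℚ[x]) are (x - 2)(x^2 + 3x - 2)^2, each dividing the next. The characteristic polynomial is their product, (x - 2)(x^2 + 3x - 2)^2.

The rational canonical form is the block-diagonal matrix of companion matrices C(f_i):
R = [[0, 0, 0, 0, 8], [1, 0, 0, 0, -28], [0, 1, 0, 0, 22], [0, 0, 1, 0, 7], [0, 0, 0, 1, -4]].

Note the characteristic polynomial does not split into linear factors over ℚ, so A has no Jordan form over ℚ; the rational canonical form exists over any field.

R = [[0, 0, 0, 0, 8], [1, 0, 0, 0, -28], [0, 1, 0, 0, 22], [0, 0, 1, 0, 7], [0, 0, 0, 1, -4]]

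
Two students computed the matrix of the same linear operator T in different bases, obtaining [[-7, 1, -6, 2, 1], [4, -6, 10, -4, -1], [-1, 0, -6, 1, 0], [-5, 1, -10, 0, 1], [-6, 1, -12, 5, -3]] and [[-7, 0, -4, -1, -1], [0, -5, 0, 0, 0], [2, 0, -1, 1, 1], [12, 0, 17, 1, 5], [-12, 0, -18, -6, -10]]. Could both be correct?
Both have characteristic polynomial (x + 4)^3(x + 5)^2, but the minimal polynomial of A is (x + 4)^2(x + 5)^2 while the minimal polynomial of B is (x + 4)^2(x + 5). The minimal polynomial is a similarity invariant, so A and B are not similar.

No.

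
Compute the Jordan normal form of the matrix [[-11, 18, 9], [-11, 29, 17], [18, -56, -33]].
J = [[-5, 1, 0], [0, -5, 1], [0, 0, -5]]

The characteristic polynomial is det(xI - A) = (x + 5)^3, so the eigenvalues are -5 (algebraic multiplicity 3).

For λ = -5: rank(A + 5I) = 2, rank((A + 5I)^2) = 1, rank((A + 5I)^3) = 0. The eigenspace has dimension 3 - 2 = 1, so there is 1 Jordan block; the rank sequence gives block sizes [3].

Assembling the blocks gives the Jordan form J above.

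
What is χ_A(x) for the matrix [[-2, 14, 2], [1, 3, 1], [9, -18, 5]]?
χ_A(x) = (x - 5)^2(x + 4)

xI - A = [[x + 2, -14, -2], [-1, x - 3, -1], [-9, 18, x - 5]].

Expanding det(xI - A) along the first row:
det(xI - A) = + (x + 2)·det([[x - 3, -1], [18, x - 5]]) - (-14)·det([[-1, -1], [-9, x - 5]]) + (-2)·det([[-1, x - 3], [-9, 18]]).

Evaluating gives χ_A(x) = x^3 - 6x^2 - 15x + 100 = (x - 5)^2(x + 4).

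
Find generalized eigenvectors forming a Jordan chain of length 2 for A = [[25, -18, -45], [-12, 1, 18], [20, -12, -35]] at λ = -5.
v_1 = [[2, 1, 1]]^T, v_2 = [[-3, 0, -2]]^T

We seek v_1 ∈ ker((A + 5I)^2) \ ker(A + 5I), then set v_{i+1} = (A + 5I) v_i.

One such chain is v_1 = [[2, 1, 1]]^T, v_2 = [[-3, 0, -2]]^T. Check: (A + 5I) v_2 = [[0, 0, 0]]^T = 0.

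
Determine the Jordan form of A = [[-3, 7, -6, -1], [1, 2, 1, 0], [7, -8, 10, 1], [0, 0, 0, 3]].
The characteristic polynomial is det(xI - A) = (x - 3)^4, so the eigenvalues are 3 (algebraic multiplicity 4).

For λ = 3: rank(A - 3I) = 2, rank((A - 3I)^2) = 1, rank((A - 3I)^3) = 0. The eigenspace has dimension 4 - 2 = 2, so there are 2 Jordan blocks; the rank sequence gives block sizes [3, 1].

Assembling the blocks gives the Jordan form J above.

J = [[3, 1, 0, 0], [0, 3, 1, 0], [0, 0, 3, 0], [0, 0, 0, 3]]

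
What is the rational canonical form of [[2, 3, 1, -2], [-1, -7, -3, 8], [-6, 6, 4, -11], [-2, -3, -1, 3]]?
R = [[0, 0, 0, 2], [1, 0, 0, -3], [0, 1, 0, 1], [0, 0, 1, 2]]

The invariant factors of A (the non-unit diagonal entries of the Smith normal form of xI - A over ℚ[x]) are (x - 2)(x^3 - x + 1), each dividing the next. The characteristic polynomial is their product, (x - 2)(x^3 - x + 1).

The rational canonical form is the block-diagonal matrix of companion matrices C(f_i):
R = [[0, 0, 0, 2], [1, 0, 0, -3], [0, 1, 0, 1], [0, 0, 1, 2]].

Note the characteristic polynomial does not split into linear factors over ℚ, so A has no Jordan form over ℚ; the rational canonical form exists over any field.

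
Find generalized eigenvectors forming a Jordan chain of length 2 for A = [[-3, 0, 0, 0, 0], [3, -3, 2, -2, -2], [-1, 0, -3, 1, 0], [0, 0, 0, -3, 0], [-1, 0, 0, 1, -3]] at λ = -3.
We seek v_1 ∈ ker((A + 3I)^2) \ ker(A + 3I), then set v_{i+1} = (A + 3I) v_i.

One such chain is v_1 = [[1, 3, -1, 0, -1]]^T, v_2 = [[0, 3, -1, 0, -1]]^T. Check: (A + 3I) v_2 = [[0, 0, 0, 0, 0]]^T = 0.

v_1 = [[1, 3, -1, 0, -1]]^T, v_2 = [[0, 3, -1, 0, -1]]^T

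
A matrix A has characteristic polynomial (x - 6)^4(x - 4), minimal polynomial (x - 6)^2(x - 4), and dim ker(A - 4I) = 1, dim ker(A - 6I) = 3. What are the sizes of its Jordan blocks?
λ = 4: algebraic multiplicity 1 (exponent in χ_A), largest block size 1 (exponent in m_A), 1 block (geometric multiplicity). This forces block sizes [1].
λ = 6: algebraic multiplicity 4 (exponent in χ_A), largest block size 2 (exponent in m_A), 3 blocks (geometric multiplicity). These force block sizes [2, 1, 1].

Jordan blocks: (4, 1), (6, 2), (6, 1), (6, 1)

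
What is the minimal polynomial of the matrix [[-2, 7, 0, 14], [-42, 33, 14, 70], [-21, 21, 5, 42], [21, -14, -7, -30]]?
The characteristic polynomial factors as (x - 5)^2(x + 2)^2. The minimal polynomial is ∏(x - λ)^{k_λ} where k_λ is the size of the largest Jordan block at λ.

For λ = -2: rank(A + 2I) = 2, and the largest Jordan block has size 1 (the smallest k with rank((A + 2I)^k) = rank((A + 2I)^(k+1))).
For λ = 5: rank(A - 5I) = 2, and the largest Jordan block has size 1 (the smallest k with rank((A - 5I)^k) = rank((A - 5I)^(k+1))).

So m_A(x) = (x - 5)(x + 2).

m_A(x) = (x - 5)(x + 2)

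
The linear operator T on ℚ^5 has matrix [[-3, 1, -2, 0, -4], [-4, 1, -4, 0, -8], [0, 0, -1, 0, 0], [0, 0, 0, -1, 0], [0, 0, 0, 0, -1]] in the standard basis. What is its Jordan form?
The characteristic polynomial is det(xI - A) = (x + 1)^5, so the eigenvalues are -1 (algebraic multiplicity 5).

For λ = -1: rank(A + I) = 1, rank((A + I)^2) = 0. The eigenspace has dimension 5 - 1 = 4, so there are 4 Jordan blocks; the rank sequence gives block sizes [2, 1, 1, 1].

Assembling the blocks gives the Jordan form J above.

J = [[-1, 1, 0, 0, 0], [0, -1, 0, 0, 0], [0, 0, -1, 0, 0], [0, 0, 0, -1, 0], [0, 0, 0, 0, -1]]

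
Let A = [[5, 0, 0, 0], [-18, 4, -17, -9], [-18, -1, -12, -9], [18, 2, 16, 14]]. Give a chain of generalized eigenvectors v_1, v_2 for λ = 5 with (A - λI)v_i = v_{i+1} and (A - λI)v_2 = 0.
We seek v_1 ∈ ker((A - 5I)^2) \ ker(A - 5I), then set v_{i+1} = (A - 5I) v_i.

One such chain is v_1 = [[0, 0, 1, -2]]^T, v_2 = [[0, 1, 1, -2]]^T. Check: (A - 5I) v_2 = [[0, 0, 0, 0]]^T = 0.

v_1 = [[0, 0, 1, -2]]^T, v_2 = [[0, 1, 1, -2]]^T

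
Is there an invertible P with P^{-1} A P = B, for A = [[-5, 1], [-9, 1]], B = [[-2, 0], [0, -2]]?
No.

Both have characteristic polynomial (x + 2)^2, but the minimal polynomial of A is (x + 2)^2 while the minimal polynomial of B is x + 2. The minimal polynomial is a similarity invariant, so A and B are not similar.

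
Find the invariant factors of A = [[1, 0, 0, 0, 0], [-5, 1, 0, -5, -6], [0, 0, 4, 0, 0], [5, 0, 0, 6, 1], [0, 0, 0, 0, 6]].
x - 1, (x - 6)^2(x - 4)(x - 1)

The Jordan structure of A has elementary divisors (x - 1), (x - 1), (x - 4), (x - 6)^2. Arranging the block sizes at each eigenvalue in decreasing order and taking row products gives the invariant factors.

Invariant factors (smallest first, each dividing the next): x - 1, (x - 6)^2(x - 4)(x - 1).

Check: the last factor (x - 6)^2(x - 4)(x - 1) is the minimal polynomial, and the product (x - 6)^2(x - 4)(x - 1)^2 is the characteristic polynomial.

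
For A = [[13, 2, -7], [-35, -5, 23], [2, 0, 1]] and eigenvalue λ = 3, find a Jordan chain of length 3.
v_1 = [[-1, 1, -1]]^T, v_2 = [[-1, 4, 0]]^T, v_3 = [[-2, 3, -2]]^T

We seek v_1 ∈ ker((A - 3I)^3) \ ker((A - 3I)^2), then set v_{i+1} = (A - 3I) v_i.

One such chain is v_1 = [[-1, 1, -1]]^T, v_2 = [[-1, 4, 0]]^T, v_3 = [[-2, 3, -2]]^T. Check: (A - 3I) v_3 = [[0, 0, 0]]^T = 0.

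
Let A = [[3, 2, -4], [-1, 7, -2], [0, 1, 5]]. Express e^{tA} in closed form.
e^{tA} = [[(t^2 - 2*t + 1)*e^{5*t}, 2*t*(1 - t)*e^{5*t}, 2*t*(t - 2)*e^{5*t}], [-t*e^{5*t}, (2*t + 1)*e^{5*t}, -2*t*e^{5*t}], [-t^2*e^{5*t}/2, t*(t + 1)*e^{5*t}, (1 - t^2)*e^{5*t}]]

A has Jordan form J = [[5, 1, 0], [0, 5, 1], [0, 0, 5]] with A = PJP^{-1}, so e^{tA} = P e^{tJ} P^{-1}.

For a Jordan block J_k(λ), e^{tJ_k(λ)} = e^{λt} · (I + tN + t^2 N^2/2! + ... + t^{k-1} N^{k-1}/(k-1)!) where N is the nilpotent superdiagonal part.

Assembling the blocks and conjugating back gives the entries of e^{tA} as shown above.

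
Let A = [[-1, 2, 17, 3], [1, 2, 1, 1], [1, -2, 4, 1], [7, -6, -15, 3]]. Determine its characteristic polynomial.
χ_A(x) = (x - 4)^3(x + 4)

xI - A = [[x + 1, -2, -17, -3], [-1, x - 2, -1, -1], [-1, 2, x - 4, -1], [-7, 6, 15, x - 3]].

Expanding det(xI - A) along the first row:
det(xI - A) = + (x + 1)·det([[x - 2, -1, -1], [2, x - 4, -1], [6, 15, x - 3]]) - (-2)·det([[-1, -1, -1], [-1, x - 4, -1], [-7, 15, x - 3]]) + (-17)·det([[-1, x - 2, -1], [-1, 2, -1], [-7, 6, x - 3]]) - (-3)·det([[-1, x - 2, -1], [-1, 2, x - 4], [-7, 6, 15]]).

Evaluating gives χ_A(x) = x^4 - 8x^3 + 128x - 256 = (x - 4)^3(x + 4).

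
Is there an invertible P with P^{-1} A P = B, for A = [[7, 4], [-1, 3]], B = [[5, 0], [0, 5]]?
No.

Both have characteristic polynomial (x - 5)^2, but the minimal polynomial of A is (x - 5)^2 while the minimal polynomial of B is x - 5. The minimal polynomial is a similarity invariant, so A and B are not similar.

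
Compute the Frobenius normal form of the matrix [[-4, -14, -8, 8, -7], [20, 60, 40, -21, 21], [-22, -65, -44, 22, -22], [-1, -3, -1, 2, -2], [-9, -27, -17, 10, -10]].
The invariant factors of A (the non-unit diagonal entries of the Smith normal form of xI - A over ℚ[x]) are (x - 2)^2(x - 1)^2(x + 2), each dividing the next. The characteristic polynomial is their product, (x - 2)^2(x - 1)^2(x + 2).

The rational canonical form is the block-diagonal matrix of companion matrices C(f_i):
R = [[0, 0, 0, 0, -8], [1, 0, 0, 0, 20], [0, 1, 0, 0, -14], [0, 0, 1, 0, -1], [0, 0, 0, 1, 4]].

R = [[0, 0, 0, 0, -8], [1, 0, 0, 0, 20], [0, 1, 0, 0, -14], [0, 0, 1, 0, -1], [0, 0, 0, 1, 4]]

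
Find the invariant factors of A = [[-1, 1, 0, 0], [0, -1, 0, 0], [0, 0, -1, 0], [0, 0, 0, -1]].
x + 1, x + 1, (x + 1)^2

The Jordan structure of A has elementary divisors (x + 1)^2, (x + 1), (x + 1). Arranging the block sizes at each eigenvalue in decreasing order and taking row products gives the invariant factors.

Invariant factors (smallest first, each dividing the next): x + 1, x + 1, (x + 1)^2.

Check: the last factor (x + 1)^2 is the minimal polynomial, and the product (x + 1)^4 is the characteristic polynomial.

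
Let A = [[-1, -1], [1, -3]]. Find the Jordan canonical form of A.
J = [[-2, 1], [0, -2]]

The characteristic polynomial is det(xI - A) = (x + 2)^2, so the eigenvalues are -2 (algebraic multiplicity 2).

For λ = -2: rank(A + 2I) = 1, rank((A + 2I)^2) = 0. The eigenspace has dimension 2 - 1 = 1, so there is 1 Jordan block; the rank sequence gives block sizes [2].

Assembling the blocks gives the Jordan form J above.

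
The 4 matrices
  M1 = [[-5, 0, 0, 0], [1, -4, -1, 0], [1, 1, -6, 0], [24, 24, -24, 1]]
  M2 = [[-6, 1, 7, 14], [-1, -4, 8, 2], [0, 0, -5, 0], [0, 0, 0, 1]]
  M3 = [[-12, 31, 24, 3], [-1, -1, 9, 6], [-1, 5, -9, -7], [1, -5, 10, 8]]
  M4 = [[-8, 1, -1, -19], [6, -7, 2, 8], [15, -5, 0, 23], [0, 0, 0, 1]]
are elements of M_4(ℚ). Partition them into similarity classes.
Characteristic polynomials: χ_{M1} = (x - 1)(x + 5)^3, χ_{M2} = (x - 1)(x + 5)^3, χ_{M3} = (x - 1)(x + 5)^3, χ_{M4} = (x - 1)(x + 5)^3.

{M1, M4}: invariant factors x + 5, (x - 1)(x + 5)^2.

{M2, M3}: invariant factors (x - 1)(x + 5)^3.

Matrices are similar if and only if their invariant-factor lists agree; the partition into similarity classes is {M1, M4}, {M2, M3}.

2 classes: {M1, M4}, {M2, M3}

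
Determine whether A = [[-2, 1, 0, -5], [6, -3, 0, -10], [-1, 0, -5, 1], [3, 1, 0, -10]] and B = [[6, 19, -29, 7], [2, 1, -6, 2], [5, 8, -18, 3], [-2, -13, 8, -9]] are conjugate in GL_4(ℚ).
Two matrices over a field are similar if and only if they have the same invariant factors.

Both A and B have characteristic polynomial (x + 5)^4 and minimal polynomial (x + 5)^2. Computing further, both have invariant factors (x + 5)^2, (x + 5)^2. Hence A and B are similar.

Yes.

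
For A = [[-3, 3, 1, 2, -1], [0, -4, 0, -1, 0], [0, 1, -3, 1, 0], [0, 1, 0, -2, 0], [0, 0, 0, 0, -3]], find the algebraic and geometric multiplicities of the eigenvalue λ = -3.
The characteristic polynomial is (x + 3)^5, so the factor x + 3 appears with exponent 5: the algebraic multiplicity is 5.

rank(A + 3I) = 2, so the eigenspace has dimension 5 - 2 = 3: the geometric multiplicity is 3.

Since 3 < 5, A is not diagonalizable.

algebraic multiplicity 5, geometric multiplicity 3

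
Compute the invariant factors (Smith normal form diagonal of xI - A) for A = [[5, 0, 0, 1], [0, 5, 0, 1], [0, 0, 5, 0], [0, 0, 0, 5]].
The Jordan structure of A has elementary divisors (x - 5)^2, (x - 5), (x - 5). Arranging the block sizes at each eigenvalue in decreasing order and taking row products gives the invariant factors.

Invariant factors (smallest first, each dividing the next): x - 5, x - 5, (x - 5)^2.

Check: the last factor (x - 5)^2 is the minimal polynomial, and the product (x - 5)^4 is the characteristic polynomial.

x - 5, x - 5, (x - 5)^2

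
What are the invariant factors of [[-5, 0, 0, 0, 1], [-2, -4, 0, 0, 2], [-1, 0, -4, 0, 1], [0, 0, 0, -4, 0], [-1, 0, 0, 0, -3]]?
The Jordan structure of A has elementary divisors (x + 4)^2, (x + 4), (x + 4), (x + 4). Arranging the block sizes at each eigenvalue in decreasing order and taking row products gives the invariant factors.

Invariant factors (smallest first, each dividing the next): x + 4, x + 4, x + 4, (x + 4)^2.

Check: the last factor (x + 4)^2 is the minimal polynomial, and the product (x + 4)^5 is the characteristic polynomial.

x + 4, x + 4, x + 4, (x + 4)^2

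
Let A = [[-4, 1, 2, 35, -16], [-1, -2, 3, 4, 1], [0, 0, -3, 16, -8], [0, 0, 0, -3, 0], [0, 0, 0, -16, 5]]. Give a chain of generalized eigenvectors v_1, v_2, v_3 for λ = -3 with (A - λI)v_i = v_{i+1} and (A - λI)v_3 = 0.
We seek v_1 ∈ ker((A + 3I)^3) \ ker((A + 3I)^2), then set v_{i+1} = (A + 3I) v_i.

One such chain is v_1 = [[2, 0, 1, 0, 0]]^T, v_2 = [[0, 1, 0, 0, 0]]^T, v_3 = [[1, 1, 0, 0, 0]]^T. Check: (A + 3I) v_3 = [[0, 0, 0, 0, 0]]^T = 0.

v_1 = [[2, 0, 1, 0, 0]]^T, v_2 = [[0, 1, 0, 0, 0]]^T, v_3 = [[1, 1, 0, 0, 0]]^T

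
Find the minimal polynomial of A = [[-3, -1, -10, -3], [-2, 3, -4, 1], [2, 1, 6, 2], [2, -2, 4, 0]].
m_A(x) = (x - 2)^2(x - 1)^2

The characteristic polynomial factors as (x - 2)^2(x - 1)^2. The minimal polynomial is ∏(x - λ)^{k_λ} where k_λ is the size of the largest Jordan block at λ.

For λ = 1: rank(A - I) = 3, and the largest Jordan block has size 2 (the smallest k with rank((A - I)^k) = rank((A - I)^(k+1))).
For λ = 2: rank(A - 2I) = 3, and the largest Jordan block has size 2 (the smallest k with rank((A - 2I)^k) = rank((A - 2I)^(k+1))).

So m_A(x) = (x - 2)^2(x - 1)^2.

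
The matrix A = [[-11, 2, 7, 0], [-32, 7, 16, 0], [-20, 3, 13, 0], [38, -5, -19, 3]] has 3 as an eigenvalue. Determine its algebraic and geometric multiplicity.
The characteristic polynomial is (x - 3)^4, so the factor x - 3 appears with exponent 4: the algebraic multiplicity is 4.

rank(A - 3I) = 2, so the eigenspace has dimension 4 - 2 = 2: the geometric multiplicity is 2.

Since 2 < 4, A is not diagonalizable.

algebraic multiplicity 4, geometric multiplicity 2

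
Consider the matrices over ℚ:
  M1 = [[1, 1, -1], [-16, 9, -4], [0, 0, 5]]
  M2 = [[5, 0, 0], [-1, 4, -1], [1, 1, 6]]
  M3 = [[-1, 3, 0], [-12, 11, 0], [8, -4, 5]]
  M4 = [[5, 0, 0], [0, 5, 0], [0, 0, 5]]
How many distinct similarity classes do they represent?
Characteristic polynomials: χ_{M1} = (x - 5)^3, χ_{M2} = (x - 5)^3, χ_{M3} = (x - 5)^3, χ_{M4} = (x - 5)^3.

{M1, M2, M3}: invariant factors x - 5, (x - 5)^2.

{M4}: invariant factors x - 5, x - 5, x - 5.

Matrices are similar if and only if their invariant-factor lists agree; the partition into similarity classes is {M1, M2, M3}, {M4}.

2 classes: {M1, M2, M3}, {M4}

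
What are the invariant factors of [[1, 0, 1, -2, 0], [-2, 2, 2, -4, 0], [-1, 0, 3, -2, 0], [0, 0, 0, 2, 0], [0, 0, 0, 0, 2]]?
The Jordan structure of A has elementary divisors (x - 2)^2, (x - 2), (x - 2), (x - 2). Arranging the block sizes at each eigenvalue in decreasing order and taking row products gives the invariant factors.

Invariant factors (smallest first, each dividing the next): x - 2, x - 2, x - 2, (x - 2)^2.

Check: the last factor (x - 2)^2 is the minimal polynomial, and the product (x - 2)^5 is the characteristic polynomial.

x - 2, x - 2, x - 2, (x - 2)^2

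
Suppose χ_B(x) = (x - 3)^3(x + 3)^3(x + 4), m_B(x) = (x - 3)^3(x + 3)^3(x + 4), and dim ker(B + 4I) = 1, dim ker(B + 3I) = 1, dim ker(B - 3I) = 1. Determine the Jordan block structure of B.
Jordan blocks: (-4, 1), (-3, 3), (3, 3)

λ = -4: algebraic multiplicity 1 (exponent in χ_B), largest block size 1 (exponent in m_B), 1 block (geometric multiplicity). This forces block sizes [1].
λ = -3: algebraic multiplicity 3 (exponent in χ_B), largest block size 3 (exponent in m_B), 1 block (geometric multiplicity). This forces block sizes [3].
λ = 3: algebraic multiplicity 3 (exponent in χ_B), largest block size 3 (exponent in m_B), 1 block (geometric multiplicity). This forces block sizes [3].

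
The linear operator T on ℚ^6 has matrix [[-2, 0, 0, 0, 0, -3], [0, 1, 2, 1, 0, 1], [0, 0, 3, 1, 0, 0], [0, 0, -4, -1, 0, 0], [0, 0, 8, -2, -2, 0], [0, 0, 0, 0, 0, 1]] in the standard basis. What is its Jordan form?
The characteristic polynomial is det(xI - A) = (x - 1)^4(x + 2)^2, so the eigenvalues are -2 (algebraic multiplicity 2), 1 (algebraic multiplicity 4).

For λ = -2: rank(A + 2I) = 4. The eigenspace has dimension 6 - 4 = 2, so there are 2 Jordan blocks; the rank sequence gives block sizes [1, 1].

For λ = 1: rank(A - I) = 4, rank((A - I)^2) = 2. The eigenspace has dimension 6 - 4 = 2, so there are 2 Jordan blocks; the rank sequence gives block sizes [2, 2].

Assembling the blocks gives the Jordan form J above.

J = [[-2, 0, 0, 0, 0, 0], [0, -2, 0, 0, 0, 0], [0, 0, 1, 1, 0, 0], [0, 0, 0, 1, 0, 0], [0, 0, 0, 0, 1, 1], [0, 0, 0, 0, 0, 1]]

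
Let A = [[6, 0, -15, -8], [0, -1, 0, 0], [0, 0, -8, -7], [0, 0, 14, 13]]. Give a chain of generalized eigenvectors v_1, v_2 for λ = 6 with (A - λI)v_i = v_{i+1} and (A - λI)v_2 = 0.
v_1 = [[-1, 0, -1, 2]]^T, v_2 = [[-1, 0, 0, 0]]^T

We seek v_1 ∈ ker((A - 6I)^2) \ ker(A - 6I), then set v_{i+1} = (A - 6I) v_i.

One such chain is v_1 = [[-1, 0, -1, 2]]^T, v_2 = [[-1, 0, 0, 0]]^T. Check: (A - 6I) v_2 = [[0, 0, 0, 0]]^T = 0.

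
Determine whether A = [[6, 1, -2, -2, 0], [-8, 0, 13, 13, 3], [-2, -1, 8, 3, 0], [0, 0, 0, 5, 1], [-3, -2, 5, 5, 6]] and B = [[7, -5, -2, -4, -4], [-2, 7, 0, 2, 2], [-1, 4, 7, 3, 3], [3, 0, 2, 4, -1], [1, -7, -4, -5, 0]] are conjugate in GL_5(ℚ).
Both have characteristic polynomial (x - 5)^5, but the minimal polynomial of A is (x - 5)^3 while the minimal polynomial of B is (x - 5)^2. The minimal polynomial is a similarity invariant, so A and B are not similar.

No.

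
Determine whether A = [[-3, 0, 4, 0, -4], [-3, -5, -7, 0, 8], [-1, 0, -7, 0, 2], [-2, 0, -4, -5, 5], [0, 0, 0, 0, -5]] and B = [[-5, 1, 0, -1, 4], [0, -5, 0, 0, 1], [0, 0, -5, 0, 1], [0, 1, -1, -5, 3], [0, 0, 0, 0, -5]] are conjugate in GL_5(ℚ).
Yes.

Two matrices over a field are similar if and only if they have the same invariant factors.

Both A and B have characteristic polynomial (x + 5)^5 and minimal polynomial (x + 5)^3. Computing further, both have invariant factors (x + 5)^2, (x + 5)^3. Hence A and B are similar.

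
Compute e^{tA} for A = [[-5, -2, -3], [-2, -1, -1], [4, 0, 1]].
A has Jordan form J = [[-3, 0, 0], [0, -1, 1], [0, 0, -1]] with A = PJP^{-1}, so e^{tA} = P e^{tJ} P^{-1}.

For a Jordan block J_k(λ), e^{tJ_k(λ)} = e^{λt} · (I + tN + t^2 N^2/2! + ... + t^{k-1} N^{k-1}/(k-1)!) where N is the nilpotent superdiagonal part.

Assembling the blocks and conjugating back gives the entries of e^{tA} as shown above.

e^{tA} = [[(2 - e^{2*t})*e^{-3*t}, 2*((t - 1)*e^{2*t} + 1)*e^{-3*t}, ((t - 2)*e^{2*t} + 2)*e^{-3*t}], [(1 - e^{2*t})*e^{-3*t}, 2*t*e^{-t} + e^{-3*t}, ((t - 1)*e^{2*t} + 1)*e^{-3*t}], [2*e^{-t} - 2*e^{-3*t}, 2*((1 - 2*t)*e^{2*t} - 1)*e^{-3*t}, ((3 - 2*t)*e^{2*t} - 2)*e^{-3*t}]]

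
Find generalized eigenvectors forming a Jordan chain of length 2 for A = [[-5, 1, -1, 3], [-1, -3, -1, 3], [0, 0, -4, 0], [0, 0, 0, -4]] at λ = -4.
We seek v_1 ∈ ker((A + 4I)^2) \ ker(A + 4I), then set v_{i+1} = (A + 4I) v_i.

One such chain is v_1 = [[1, 3, 1, 0]]^T, v_2 = [[1, 1, 0, 0]]^T. Check: (A + 4I) v_2 = [[0, 0, 0, 0]]^T = 0.

v_1 = [[1, 3, 1, 0]]^T, v_2 = [[1, 1, 0, 0]]^T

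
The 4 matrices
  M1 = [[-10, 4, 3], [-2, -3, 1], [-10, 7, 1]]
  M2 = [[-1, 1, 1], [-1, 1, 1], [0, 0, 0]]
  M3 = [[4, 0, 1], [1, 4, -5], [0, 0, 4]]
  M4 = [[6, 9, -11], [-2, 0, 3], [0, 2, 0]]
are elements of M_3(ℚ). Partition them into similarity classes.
Characteristic polynomials: χ_{M1} = (x + 4)^3, χ_{M2} = x^3, χ_{M3} = (x - 4)^3, χ_{M4} = (x - 2)^3.

{M1}: invariant factors (x + 4)^3.

{M2}: invariant factors x, x^2.

{M3}: invariant factors (x - 4)^3.

{M4}: invariant factors (x - 2)^3.

Matrices are similar if and only if their invariant-factor lists agree; the partition into similarity classes is {M1}, {M2}, {M3}, {M4}.

4 classes: {M1}, {M2}, {M3}, {M4}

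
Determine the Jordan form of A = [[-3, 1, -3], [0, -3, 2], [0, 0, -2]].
J = [[-3, 1, 0], [0, -3, 0], [0, 0, -2]]

The characteristic polynomial is det(xI - A) = (x + 2)(x + 3)^2, so the eigenvalues are -3 (algebraic multiplicity 2), -2 (algebraic multiplicity 1).

For λ = -3: rank(A + 3I) = 2, rank((A + 3I)^2) = 1. The eigenspace has dimension 3 - 2 = 1, so there is 1 Jordan block; the rank sequence gives block sizes [2].

For λ = -2: algebraic multiplicity 1 gives one 1×1 block.

Assembling the blocks gives the Jordan form J above.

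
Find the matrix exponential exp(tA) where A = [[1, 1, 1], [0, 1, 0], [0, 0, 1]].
e^{tA} = [[e^{t}, t*e^{t}, t*e^{t}], [0, e^{t}, 0], [0, 0, e^{t}]]

A has Jordan form J = [[1, 1, 0], [0, 1, 0], [0, 0, 1]] with A = PJP^{-1}, so e^{tA} = P e^{tJ} P^{-1}.

For a Jordan block J_k(λ), e^{tJ_k(λ)} = e^{λt} · (I + tN + t^2 N^2/2! + ... + t^{k-1} N^{k-1}/(k-1)!) where N is the nilpotent superdiagonal part.

Assembling the blocks and conjugating back gives the entries of e^{tA} as shown above.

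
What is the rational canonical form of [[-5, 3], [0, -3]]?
R = [[0, -15], [1, -8]]

The invariant factors of A (the non-unit diagonal entries of the Smith normal form of xI - A over ℚ[x]) are (x + 3)(x + 5), each dividing the next. The characteristic polynomial is their product, (x + 3)(x + 5).

The rational canonical form is the block-diagonal matrix of companion matrices C(f_i):
R = [[0, -15], [1, -8]].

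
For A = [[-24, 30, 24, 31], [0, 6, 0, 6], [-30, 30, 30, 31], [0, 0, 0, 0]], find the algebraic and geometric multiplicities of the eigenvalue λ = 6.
algebraic multiplicity 2, geometric multiplicity 2

The characteristic polynomial is x^2(x - 6)^2, so the factor x - 6 appears with exponent 2: the algebraic multiplicity is 2.

rank(A - 6I) = 2, so the eigenspace has dimension 4 - 2 = 2: the geometric multiplicity is 2.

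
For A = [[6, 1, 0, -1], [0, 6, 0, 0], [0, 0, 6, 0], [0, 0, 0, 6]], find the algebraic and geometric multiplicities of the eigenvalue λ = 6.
The characteristic polynomial is (x - 6)^4, so the factor x - 6 appears with exponent 4: the algebraic multiplicity is 4.

rank(A - 6I) = 1, so the eigenspace has dimension 4 - 1 = 3: the geometric multiplicity is 3.

Since 3 < 4, A is not diagonalizable.

algebraic multiplicity 4, geometric multiplicity 3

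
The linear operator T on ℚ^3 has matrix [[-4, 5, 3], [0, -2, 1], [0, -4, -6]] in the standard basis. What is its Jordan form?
The characteristic polynomial is det(xI - A) = (x + 4)^3, so the eigenvalues are -4 (algebraic multiplicity 3).

For λ = -4: rank(A + 4I) = 2, rank((A + 4I)^2) = 1, rank((A + 4I)^3) = 0. The eigenspace has dimension 3 - 2 = 1, so there is 1 Jordan block; the rank sequence gives block sizes [3].

Assembling the blocks gives the Jordan form J above.

J = [[-4, 1, 0], [0, -4, 1], [0, 0, -4]]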